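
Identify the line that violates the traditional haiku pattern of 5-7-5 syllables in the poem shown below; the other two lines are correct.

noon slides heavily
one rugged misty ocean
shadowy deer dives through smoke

Line 1: noon(1) + slides(1) + heavily(3) = 5 ✓
Line 2: one(1) + rugged(2) + misty(2) + ocean(2) = 7 ✓
Line 3: shadowy(3) + deer(1) + dives(1) + through(1) + smoke(1) = 7 (expected 5)

Line 3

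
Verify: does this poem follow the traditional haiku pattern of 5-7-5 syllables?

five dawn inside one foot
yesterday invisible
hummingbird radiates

Line 1: "five dawn inside one foot": 1+1+2+1+1 = 6 (expected 5)
Line 2: "yesterday invisible": 3+4 = 7 ✓
Line 3: "hummingbird radiates": 3+3 = 6 (expected 5)

No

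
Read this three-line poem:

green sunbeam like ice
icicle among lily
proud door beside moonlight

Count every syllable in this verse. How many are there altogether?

Line 1: "green sunbeam like ice": 1+2+1+1 = 5
Line 2: "icicle among lily": 3+2+2 = 7
Line 3: "proud door beside moonlight": 1+1+2+2 = 6
Total: 5 + 7 + 6 = 18

18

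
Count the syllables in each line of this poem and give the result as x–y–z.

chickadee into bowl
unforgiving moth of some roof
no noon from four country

Line 1: chickadee (3), into (2), bowl (1) → 6
Line 2: unforgiving (4), moth (1), of (1), some (1), roof (1) → 8
Line 3: no (1), noon (1), from (1), four (1), country (2) → 6

6–8–6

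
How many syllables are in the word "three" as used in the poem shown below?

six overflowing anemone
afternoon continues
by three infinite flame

"three" has 1 syllable.

1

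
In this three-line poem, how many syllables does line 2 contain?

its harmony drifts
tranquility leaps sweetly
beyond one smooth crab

7

Line 2: tranquility(4) + leaps(1) + sweetly(2) = 7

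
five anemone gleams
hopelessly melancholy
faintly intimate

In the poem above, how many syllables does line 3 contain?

5

Line 3: faintly(2) + intimate(3) = 5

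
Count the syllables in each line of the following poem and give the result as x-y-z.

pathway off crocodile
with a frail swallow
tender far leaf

Line 1: pathway (2), off (1), crocodile (3) → 6
Line 2: with (1), a (1), frail (1), swallow (2) → 5
Line 3: tender (2), far (1), leaf (1) → 4

6-5-4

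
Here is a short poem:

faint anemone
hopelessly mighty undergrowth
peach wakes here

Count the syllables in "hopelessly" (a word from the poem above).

3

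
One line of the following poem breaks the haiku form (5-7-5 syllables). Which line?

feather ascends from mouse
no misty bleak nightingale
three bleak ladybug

Line 1: feather (2), ascends (2), from (1), mouse (1) → 6 (expected 5)
Line 2: no (1), misty (2), bleak (1), nightingale (3) → 7 ✓
Line 3: three (1), bleak (1), ladybug (3) → 5 ✓

Line 1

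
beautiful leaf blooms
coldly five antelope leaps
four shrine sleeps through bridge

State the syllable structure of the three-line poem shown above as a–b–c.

5–7–5

Line 1: "beautiful leaf blooms": 3+1+1 = 5
Line 2: "coldly five antelope leaps": 2+1+3+1 = 7
Line 3: "four shrine sleeps through bridge": 1+1+1+1+1 = 5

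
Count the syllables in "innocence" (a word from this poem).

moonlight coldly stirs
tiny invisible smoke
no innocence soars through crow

3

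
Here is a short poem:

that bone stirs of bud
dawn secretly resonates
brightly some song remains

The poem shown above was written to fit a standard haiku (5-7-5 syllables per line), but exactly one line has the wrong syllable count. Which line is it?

Line 1: "that bone stirs of bud": 1+1+1+1+1 = 5 ✓
Line 2: "dawn secretly resonates": 1+3+3 = 7 ✓
Line 3: "brightly some song remains": 2+1+1+2 = 6 (expected 5)

Line 3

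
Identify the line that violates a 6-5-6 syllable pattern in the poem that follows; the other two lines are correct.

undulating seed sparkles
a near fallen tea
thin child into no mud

The first line

Line 1: undulating (4), seed (1), sparkles (2) → 7 (expected 6)
Line 2: a (1), near (1), fallen (2), tea (1) → 5 ✓
Line 3: thin (1), child (1), into (2), no (1), mud (1) → 6 ✓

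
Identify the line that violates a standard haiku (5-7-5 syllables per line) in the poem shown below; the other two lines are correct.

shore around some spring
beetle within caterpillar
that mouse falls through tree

Line 2

Line 1: shore (1), around (2), some (1), spring (1) → 5 ✓
Line 2: beetle (2), within (2), caterpillar (4) → 8 (expected 7)
Line 3: that (1), mouse (1), falls (1), through (1), tree (1) → 5 ✓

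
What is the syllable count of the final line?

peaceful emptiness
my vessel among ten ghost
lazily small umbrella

The final line: lazily (3), small (1), umbrella (3) → 7

7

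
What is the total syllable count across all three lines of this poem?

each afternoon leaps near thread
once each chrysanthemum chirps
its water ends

18

Line 1: each (1), afternoon (3), leaps (1), near (1), thread (1) → 7
Line 2: once (1), each (1), chrysanthemum (4), chirps (1) → 7
Line 3: its (1), water (2), ends (1) → 4
Total: 7 + 7 + 4 = 18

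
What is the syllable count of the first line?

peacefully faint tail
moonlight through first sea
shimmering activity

5

The first line: "peacefully faint tail": 3+1+1 = 5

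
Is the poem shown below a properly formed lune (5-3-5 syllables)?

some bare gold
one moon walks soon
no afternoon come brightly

Line 1: some(1) + bare(1) + gold(1) = 3 (expected 5)
Line 2: one(1) + moon(1) + walks(1) + soon(1) = 4 (expected 3)
Line 3: no(1) + afternoon(3) + come(1) + brightly(2) = 7 (expected 5)

No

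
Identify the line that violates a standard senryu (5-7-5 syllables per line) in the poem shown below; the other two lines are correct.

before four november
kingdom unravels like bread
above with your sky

Line 1: before(2) + four(1) + november(3) = 6 (expected 5)
Line 2: kingdom(2) + unravels(3) + like(1) + bread(1) = 7 ✓
Line 3: above(2) + with(1) + your(1) + sky(1) = 5 ✓

The first line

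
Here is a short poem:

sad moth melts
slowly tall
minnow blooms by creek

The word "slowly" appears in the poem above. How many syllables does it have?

2

"slowly" has 2 syllables.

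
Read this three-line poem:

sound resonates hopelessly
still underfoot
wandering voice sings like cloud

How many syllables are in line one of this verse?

7

Line one: sound (1), resonates (3), hopelessly (3) → 7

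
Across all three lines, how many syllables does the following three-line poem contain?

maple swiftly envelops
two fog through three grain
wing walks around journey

Line 1: maple (2), swiftly (2), envelops (3) → 7
Line 2: two (1), fog (1), through (1), three (1), grain (1) → 5
Line 3: wing (1), walks (1), around (2), journey (2) → 6
Total: 7 + 5 + 6 = 18

18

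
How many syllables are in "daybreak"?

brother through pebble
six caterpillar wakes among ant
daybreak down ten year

2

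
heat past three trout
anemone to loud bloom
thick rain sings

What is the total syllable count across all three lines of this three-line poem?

Line 1: heat (1), past (1), three (1), trout (1) → 4
Line 2: anemone (4), to (1), loud (1), bloom (1) → 7
Line 3: thick (1), rain (1), sings (1) → 3
Total: 4 + 7 + 3 = 14

14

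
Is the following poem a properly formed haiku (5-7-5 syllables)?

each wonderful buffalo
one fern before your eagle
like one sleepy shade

No

Line 1: each (1), wonderful (3), buffalo (3) → 7 (expected 5)
Line 2: one (1), fern (1), before (2), your (1), eagle (2) → 7 ✓
Line 3: like (1), one (1), sleepy (2), shade (1) → 5 ✓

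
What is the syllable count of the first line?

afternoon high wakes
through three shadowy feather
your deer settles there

The first line: "afternoon high wakes": 3+1+1 = 5

5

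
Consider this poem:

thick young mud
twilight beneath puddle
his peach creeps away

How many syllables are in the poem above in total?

14

Line 1: "thick young mud": 1+1+1 = 3
Line 2: "twilight beneath puddle": 2+2+2 = 6
Line 3: "his peach creeps away": 1+1+1+2 = 5
Total: 3 + 6 + 5 = 14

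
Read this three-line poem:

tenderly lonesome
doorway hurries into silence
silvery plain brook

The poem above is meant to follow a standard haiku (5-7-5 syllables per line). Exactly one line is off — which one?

Line 1: "tenderly lonesome": 3+2 = 5 ✓
Line 2: "doorway hurries into silence": 2+2+2+2 = 8 (expected 7)
Line 3: "silvery plain brook": 3+1+1 = 5 ✓

Line 2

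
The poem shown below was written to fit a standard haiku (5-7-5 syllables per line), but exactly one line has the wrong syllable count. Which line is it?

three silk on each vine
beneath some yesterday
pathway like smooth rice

The second line

Line 1: "three silk on each vine": 1+1+1+1+1 = 5 ✓
Line 2: "beneath some yesterday": 2+1+3 = 6 (expected 7)
Line 3: "pathway like smooth rice": 2+1+1+1 = 5 ✓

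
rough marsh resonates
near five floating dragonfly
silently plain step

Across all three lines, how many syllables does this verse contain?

Line 1: rough (1), marsh (1), resonates (3) → 5
Line 2: near (1), five (1), floating (2), dragonfly (3) → 7
Line 3: silently (3), plain (1), step (1) → 5
Total: 5 + 7 + 5 = 17

17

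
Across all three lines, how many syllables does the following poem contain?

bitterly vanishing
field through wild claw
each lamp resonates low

16

Line 1: bitterly (3), vanishing (3) → 6
Line 2: field (1), through (1), wild (1), claw (1) → 4
Line 3: each (1), lamp (1), resonates (3), low (1) → 6
Total: 6 + 4 + 6 = 16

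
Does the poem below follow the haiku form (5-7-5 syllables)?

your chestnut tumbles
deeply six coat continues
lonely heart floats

Line 1: your (1), chestnut (2), tumbles (2) → 5 ✓
Line 2: deeply (2), six (1), coat (1), continues (3) → 7 ✓
Line 3: lonely (2), heart (1), floats (1) → 4 (expected 5)

No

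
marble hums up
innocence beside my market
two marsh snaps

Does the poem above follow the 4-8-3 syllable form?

Line 1: marble (2), hums (1), up (1) → 4 ✓
Line 2: innocence (3), beside (2), my (1), market (2) → 8 ✓
Line 3: two (1), marsh (1), snaps (1) → 3 ✓

Yes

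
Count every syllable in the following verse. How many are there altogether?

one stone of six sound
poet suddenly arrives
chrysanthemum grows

17

Line 1: one (1), stone (1), of (1), six (1), sound (1) → 5
Line 2: poet (2), suddenly (3), arrives (2) → 7
Line 3: chrysanthemum (4), grows (1) → 5
Total: 5 + 7 + 5 = 17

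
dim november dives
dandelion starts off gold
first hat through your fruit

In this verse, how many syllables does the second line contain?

The second line: dandelion(4) + starts(1) + off(1) + gold(1) = 7

7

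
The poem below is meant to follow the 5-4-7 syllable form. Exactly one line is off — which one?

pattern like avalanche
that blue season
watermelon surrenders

Line 1: pattern (2), like (1), avalanche (3) → 6 (expected 5)
Line 2: that (1), blue (1), season (2) → 4 ✓
Line 3: watermelon (4), surrenders (3) → 7 ✓

The first line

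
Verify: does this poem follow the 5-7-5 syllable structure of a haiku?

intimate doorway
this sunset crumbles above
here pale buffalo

Line 1: intimate (3), doorway (2) → 5 ✓
Line 2: this (1), sunset (2), crumbles (2), above (2) → 7 ✓
Line 3: here (1), pale (1), buffalo (3) → 5 ✓

Yes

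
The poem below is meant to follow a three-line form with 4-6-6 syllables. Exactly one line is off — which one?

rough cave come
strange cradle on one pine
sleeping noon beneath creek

Line 1

Line 1: "rough cave come": 1+1+1 = 3 (expected 4)
Line 2: "strange cradle on one pine": 1+2+1+1+1 = 6 ✓
Line 3: "sleeping noon beneath creek": 2+1+2+1 = 6 ✓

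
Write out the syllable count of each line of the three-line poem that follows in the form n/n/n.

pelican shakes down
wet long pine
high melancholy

Line 1: "pelican shakes down": 3+1+1 = 5
Line 2: "wet long pine": 1+1+1 = 3
Line 3: "high melancholy": 1+4 = 5

5/3/5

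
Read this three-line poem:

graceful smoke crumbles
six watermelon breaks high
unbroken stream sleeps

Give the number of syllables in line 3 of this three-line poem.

Line 3: "unbroken stream sleeps": 3+1+1 = 5

5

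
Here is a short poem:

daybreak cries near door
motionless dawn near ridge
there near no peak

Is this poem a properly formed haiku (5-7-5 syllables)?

Line 1: daybreak(2) + cries(1) + near(1) + door(1) = 5 ✓
Line 2: motionless(3) + dawn(1) + near(1) + ridge(1) = 6 (expected 7)
Line 3: there(1) + near(1) + no(1) + peak(1) = 4 (expected 5)

No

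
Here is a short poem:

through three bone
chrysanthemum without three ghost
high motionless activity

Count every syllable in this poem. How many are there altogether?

19

Line 1: through(1) + three(1) + bone(1) = 3
Line 2: chrysanthemum(4) + without(2) + three(1) + ghost(1) = 8
Line 3: high(1) + motionless(3) + activity(4) = 8
Total: 3 + 8 + 8 = 19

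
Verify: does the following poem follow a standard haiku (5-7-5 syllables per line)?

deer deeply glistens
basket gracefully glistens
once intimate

Line 1: "deer deeply glistens": 1+2+2 = 5 ✓
Line 2: "basket gracefully glistens": 2+3+2 = 7 ✓
Line 3: "once intimate": 1+3 = 4 (expected 5)

No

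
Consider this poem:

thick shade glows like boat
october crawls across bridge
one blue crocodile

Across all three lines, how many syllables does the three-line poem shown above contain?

17

Line 1: thick(1) + shade(1) + glows(1) + like(1) + boat(1) = 5
Line 2: october(3) + crawls(1) + across(2) + bridge(1) = 7
Line 3: one(1) + blue(1) + crocodile(3) = 5
Total: 5 + 7 + 5 = 17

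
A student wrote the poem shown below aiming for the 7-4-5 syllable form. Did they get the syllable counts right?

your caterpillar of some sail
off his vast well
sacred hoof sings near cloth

No

Line 1: your(1) + caterpillar(4) + of(1) + some(1) + sail(1) = 8 (expected 7)
Line 2: off(1) + his(1) + vast(1) + well(1) = 4 ✓
Line 3: sacred(2) + hoof(1) + sings(1) + near(1) + cloth(1) = 6 (expected 5)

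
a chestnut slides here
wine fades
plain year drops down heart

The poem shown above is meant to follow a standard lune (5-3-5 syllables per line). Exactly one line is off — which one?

Line 1: "a chestnut slides here": 1+2+1+1 = 5 ✓
Line 2: "wine fades": 1+1 = 2 (expected 3)
Line 3: "plain year drops down heart": 1+1+1+1+1 = 5 ✓

The second line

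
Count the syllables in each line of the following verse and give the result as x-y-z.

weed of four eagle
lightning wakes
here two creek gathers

5-3-5

Line 1: weed (1), of (1), four (1), eagle (2) → 5
Line 2: lightning (2), wakes (1) → 3
Line 3: here (1), two (1), creek (1), gathers (2) → 5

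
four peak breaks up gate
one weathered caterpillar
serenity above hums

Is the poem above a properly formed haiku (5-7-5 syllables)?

No

Line 1: "four peak breaks up gate": 1+1+1+1+1 = 5 ✓
Line 2: "one weathered caterpillar": 1+2+4 = 7 ✓
Line 3: "serenity above hums": 4+2+1 = 7 (expected 5)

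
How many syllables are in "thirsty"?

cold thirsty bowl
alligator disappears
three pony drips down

2

"thirsty" has 2 syllables.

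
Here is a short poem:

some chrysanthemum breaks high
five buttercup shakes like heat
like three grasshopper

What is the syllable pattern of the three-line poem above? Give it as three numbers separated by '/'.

Line 1: some (1), chrysanthemum (4), breaks (1), high (1) → 7
Line 2: five (1), buttercup (3), shakes (1), like (1), heat (1) → 7
Line 3: like (1), three (1), grasshopper (3) → 5

7/7/5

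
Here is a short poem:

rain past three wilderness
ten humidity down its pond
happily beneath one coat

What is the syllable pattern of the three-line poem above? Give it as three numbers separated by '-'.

6-8-7

Line 1: "rain past three wilderness": 1+1+1+3 = 6
Line 2: "ten humidity down its pond": 1+4+1+1+1 = 8
Line 3: "happily beneath one coat": 3+2+1+1 = 7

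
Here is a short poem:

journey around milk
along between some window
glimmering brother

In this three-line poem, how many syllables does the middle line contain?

The middle line: along(2) + between(2) + some(1) + window(2) = 7

7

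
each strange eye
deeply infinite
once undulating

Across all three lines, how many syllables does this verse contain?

Line 1: "each strange eye": 1+1+1 = 3
Line 2: "deeply infinite": 2+3 = 5
Line 3: "once undulating": 1+4 = 5
Total: 3 + 5 + 5 = 13

13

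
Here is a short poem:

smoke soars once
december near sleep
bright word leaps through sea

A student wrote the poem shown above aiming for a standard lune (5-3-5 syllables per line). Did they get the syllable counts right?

Line 1: smoke (1), soars (1), once (1) → 3 (expected 5)
Line 2: december (3), near (1), sleep (1) → 5 (expected 3)
Line 3: bright (1), word (1), leaps (1), through (1), sea (1) → 5 ✓

No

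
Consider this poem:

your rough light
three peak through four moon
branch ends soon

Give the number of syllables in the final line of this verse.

The final line: "branch ends soon": 1+1+1 = 3

3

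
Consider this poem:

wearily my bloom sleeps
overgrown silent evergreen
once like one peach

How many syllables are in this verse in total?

18

Line 1: "wearily my bloom sleeps": 3+1+1+1 = 6
Line 2: "overgrown silent evergreen": 3+2+3 = 8
Line 3: "once like one peach": 1+1+1+1 = 4
Total: 6 + 8 + 4 = 18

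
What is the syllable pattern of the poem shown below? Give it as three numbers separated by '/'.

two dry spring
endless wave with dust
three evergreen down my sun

3/5/7

Line 1: two (1), dry (1), spring (1) → 3
Line 2: endless (2), wave (1), with (1), dust (1) → 5
Line 3: three (1), evergreen (3), down (1), my (1), sun (1) → 7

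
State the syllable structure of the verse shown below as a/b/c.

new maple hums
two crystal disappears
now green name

Line 1: "new maple hums": 1+2+1 = 4
Line 2: "two crystal disappears": 1+2+3 = 6
Line 3: "now green name": 1+1+1 = 3

4/6/3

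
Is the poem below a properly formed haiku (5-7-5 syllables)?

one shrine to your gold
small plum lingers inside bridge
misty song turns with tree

No

Line 1: "one shrine to your gold": 1+1+1+1+1 = 5 ✓
Line 2: "small plum lingers inside bridge": 1+1+2+2+1 = 7 ✓
Line 3: "misty song turns with tree": 2+1+1+1+1 = 6 (expected 5)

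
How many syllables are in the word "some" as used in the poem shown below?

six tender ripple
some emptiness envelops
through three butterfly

"some" has 1 syllable.

1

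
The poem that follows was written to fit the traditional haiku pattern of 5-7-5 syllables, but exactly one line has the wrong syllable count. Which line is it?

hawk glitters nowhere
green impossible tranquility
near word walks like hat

Line 1: hawk (1), glitters (2), nowhere (2) → 5 ✓
Line 2: green (1), impossible (4), tranquility (4) → 9 (expected 7)
Line 3: near (1), word (1), walks (1), like (1), hat (1) → 5 ✓

The second line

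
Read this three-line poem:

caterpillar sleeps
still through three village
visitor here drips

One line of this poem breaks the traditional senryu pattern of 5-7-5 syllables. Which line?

Line 2

Line 1: caterpillar (4), sleeps (1) → 5 ✓
Line 2: still (1), through (1), three (1), village (2) → 5 (expected 7)
Line 3: visitor (3), here (1), drips (1) → 5 ✓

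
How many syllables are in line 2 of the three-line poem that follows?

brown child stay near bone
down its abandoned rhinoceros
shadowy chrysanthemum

9

Line 2: down (1), its (1), abandoned (3), rhinoceros (4) → 9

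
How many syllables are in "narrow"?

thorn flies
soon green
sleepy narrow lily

2

"narrow" has 2 syllables.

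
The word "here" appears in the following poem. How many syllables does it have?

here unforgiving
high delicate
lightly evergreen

1

"here" has 1 syllable.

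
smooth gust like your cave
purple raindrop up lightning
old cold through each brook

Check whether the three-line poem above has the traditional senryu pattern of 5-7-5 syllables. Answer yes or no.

Yes

Line 1: "smooth gust like your cave": 1+1+1+1+1 = 5 ✓
Line 2: "purple raindrop up lightning": 2+2+1+2 = 7 ✓
Line 3: "old cold through each brook": 1+1+1+1+1 = 5 ✓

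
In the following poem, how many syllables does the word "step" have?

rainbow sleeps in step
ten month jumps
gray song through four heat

"step" has 1 syllable.

1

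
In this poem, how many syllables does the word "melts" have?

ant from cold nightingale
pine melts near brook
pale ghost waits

"melts" has 1 syllable.

1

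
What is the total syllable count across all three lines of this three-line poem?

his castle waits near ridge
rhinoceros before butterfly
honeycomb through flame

20

Line 1: his (1), castle (2), waits (1), near (1), ridge (1) → 6
Line 2: rhinoceros (4), before (2), butterfly (3) → 9
Line 3: honeycomb (3), through (1), flame (1) → 5
Total: 6 + 9 + 5 = 20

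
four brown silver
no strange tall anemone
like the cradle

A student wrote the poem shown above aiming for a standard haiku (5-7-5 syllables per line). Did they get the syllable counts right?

No

Line 1: "four brown silver": 1+1+2 = 4 (expected 5)
Line 2: "no strange tall anemone": 1+1+1+4 = 7 ✓
Line 3: "like the cradle": 1+1+2 = 4 (expected 5)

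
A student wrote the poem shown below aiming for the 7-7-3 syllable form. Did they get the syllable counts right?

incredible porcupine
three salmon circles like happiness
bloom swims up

No

Line 1: incredible(4) + porcupine(3) = 7 ✓
Line 2: three(1) + salmon(2) + circles(2) + like(1) + happiness(3) = 9 (expected 7)
Line 3: bloom(1) + swims(1) + up(1) = 3 ✓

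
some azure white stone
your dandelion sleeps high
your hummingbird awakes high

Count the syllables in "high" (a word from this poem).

"high" has 1 syllable.

1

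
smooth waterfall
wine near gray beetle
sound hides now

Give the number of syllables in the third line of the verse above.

The third line: sound (1), hides (1), now (1) → 3

3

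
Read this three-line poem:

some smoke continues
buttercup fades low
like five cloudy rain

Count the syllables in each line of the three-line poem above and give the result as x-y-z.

Line 1: some (1), smoke (1), continues (3) → 5
Line 2: buttercup (3), fades (1), low (1) → 5
Line 3: like (1), five (1), cloudy (2), rain (1) → 5

5-5-5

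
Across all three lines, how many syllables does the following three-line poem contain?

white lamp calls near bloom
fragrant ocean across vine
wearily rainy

17

Line 1: white(1) + lamp(1) + calls(1) + near(1) + bloom(1) = 5
Line 2: fragrant(2) + ocean(2) + across(2) + vine(1) = 7
Line 3: wearily(3) + rainy(2) = 5
Total: 5 + 7 + 5 = 17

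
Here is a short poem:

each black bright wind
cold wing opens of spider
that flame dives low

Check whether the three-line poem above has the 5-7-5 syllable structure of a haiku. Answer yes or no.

No

Line 1: each (1), black (1), bright (1), wind (1) → 4 (expected 5)
Line 2: cold (1), wing (1), opens (2), of (1), spider (2) → 7 ✓
Line 3: that (1), flame (1), dives (1), low (1) → 4 (expected 5)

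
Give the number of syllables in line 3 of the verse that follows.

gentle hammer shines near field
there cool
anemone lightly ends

7

Line 3: anemone (4), lightly (2), ends (1) → 7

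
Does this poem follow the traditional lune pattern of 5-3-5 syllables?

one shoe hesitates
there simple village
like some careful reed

No

Line 1: "one shoe hesitates": 1+1+3 = 5 ✓
Line 2: "there simple village": 1+2+2 = 5 (expected 3)
Line 3: "like some careful reed": 1+1+2+1 = 5 ✓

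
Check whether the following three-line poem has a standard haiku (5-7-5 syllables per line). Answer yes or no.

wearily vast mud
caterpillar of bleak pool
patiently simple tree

Line 1: wearily (3), vast (1), mud (1) → 5 ✓
Line 2: caterpillar (4), of (1), bleak (1), pool (1) → 7 ✓
Line 3: patiently (3), simple (2), tree (1) → 6 (expected 5)

No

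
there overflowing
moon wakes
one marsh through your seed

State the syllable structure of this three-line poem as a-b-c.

5-2-5

Line 1: there(1) + overflowing(4) = 5
Line 2: moon(1) + wakes(1) = 2
Line 3: one(1) + marsh(1) + through(1) + your(1) + seed(1) = 5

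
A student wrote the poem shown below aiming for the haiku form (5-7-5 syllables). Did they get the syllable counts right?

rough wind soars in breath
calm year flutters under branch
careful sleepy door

Line 1: rough(1) + wind(1) + soars(1) + in(1) + breath(1) = 5 ✓
Line 2: calm(1) + year(1) + flutters(2) + under(2) + branch(1) = 7 ✓
Line 3: careful(2) + sleepy(2) + door(1) = 5 ✓

Yes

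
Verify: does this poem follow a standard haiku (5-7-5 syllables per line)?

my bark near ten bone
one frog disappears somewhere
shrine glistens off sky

Line 1: "my bark near ten bone": 1+1+1+1+1 = 5 ✓
Line 2: "one frog disappears somewhere": 1+1+3+2 = 7 ✓
Line 3: "shrine glistens off sky": 1+2+1+1 = 5 ✓

Yes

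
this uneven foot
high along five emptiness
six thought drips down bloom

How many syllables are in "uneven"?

"uneven" has 3 syllables.

3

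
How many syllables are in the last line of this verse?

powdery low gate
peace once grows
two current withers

The last line: "two current withers": 1+2+2 = 5

5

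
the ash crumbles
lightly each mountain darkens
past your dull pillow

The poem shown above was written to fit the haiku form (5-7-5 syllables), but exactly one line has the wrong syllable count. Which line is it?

Line 1: the (1), ash (1), crumbles (2) → 4 (expected 5)
Line 2: lightly (2), each (1), mountain (2), darkens (2) → 7 ✓
Line 3: past (1), your (1), dull (1), pillow (2) → 5 ✓

Line 1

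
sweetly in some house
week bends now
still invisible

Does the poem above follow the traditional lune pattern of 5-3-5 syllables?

Line 1: sweetly (2), in (1), some (1), house (1) → 5 ✓
Line 2: week (1), bends (1), now (1) → 3 ✓
Line 3: still (1), invisible (4) → 5 ✓

Yes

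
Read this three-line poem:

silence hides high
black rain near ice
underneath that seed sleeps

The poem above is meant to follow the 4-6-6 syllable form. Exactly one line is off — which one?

Line 2

Line 1: silence(2) + hides(1) + high(1) = 4 ✓
Line 2: black(1) + rain(1) + near(1) + ice(1) = 4 (expected 6)
Line 3: underneath(3) + that(1) + seed(1) + sleeps(1) = 6 ✓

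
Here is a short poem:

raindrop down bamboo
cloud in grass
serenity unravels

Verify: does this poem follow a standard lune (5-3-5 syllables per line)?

No

Line 1: "raindrop down bamboo": 2+1+2 = 5 ✓
Line 2: "cloud in grass": 1+1+1 = 3 ✓
Line 3: "serenity unravels": 4+3 = 7 (expected 5)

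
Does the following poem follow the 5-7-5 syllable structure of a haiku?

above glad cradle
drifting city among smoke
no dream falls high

Line 1: above (2), glad (1), cradle (2) → 5 ✓
Line 2: drifting (2), city (2), among (2), smoke (1) → 7 ✓
Line 3: no (1), dream (1), falls (1), high (1) → 4 (expected 5)

No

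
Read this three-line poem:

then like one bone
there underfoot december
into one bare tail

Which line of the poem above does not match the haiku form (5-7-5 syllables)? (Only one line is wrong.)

Line 1: "then like one bone": 1+1+1+1 = 4 (expected 5)
Line 2: "there underfoot december": 1+3+3 = 7 ✓
Line 3: "into one bare tail": 2+1+1+1 = 5 ✓

Line 1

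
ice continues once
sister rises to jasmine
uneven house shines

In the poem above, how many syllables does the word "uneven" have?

3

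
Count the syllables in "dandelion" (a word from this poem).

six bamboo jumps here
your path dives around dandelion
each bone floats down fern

"dandelion" has 4 syllables.

4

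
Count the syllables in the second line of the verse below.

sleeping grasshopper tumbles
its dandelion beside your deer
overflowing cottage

9

The second line: "its dandelion beside your deer": 1+4+2+1+1 = 9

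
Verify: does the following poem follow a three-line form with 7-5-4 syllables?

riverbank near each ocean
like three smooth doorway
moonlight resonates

No

Line 1: riverbank (3), near (1), each (1), ocean (2) → 7 ✓
Line 2: like (1), three (1), smooth (1), doorway (2) → 5 ✓
Line 3: moonlight (2), resonates (3) → 5 (expected 4)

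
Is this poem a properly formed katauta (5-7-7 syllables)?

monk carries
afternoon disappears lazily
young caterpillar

No

Line 1: "monk carries": 1+2 = 3 (expected 5)
Line 2: "afternoon disappears lazily": 3+3+3 = 9 (expected 7)
Line 3: "young caterpillar": 1+4 = 5 (expected 7)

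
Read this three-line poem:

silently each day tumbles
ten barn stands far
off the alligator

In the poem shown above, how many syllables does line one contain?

Line one: "silently each day tumbles": 3+1+1+2 = 7

7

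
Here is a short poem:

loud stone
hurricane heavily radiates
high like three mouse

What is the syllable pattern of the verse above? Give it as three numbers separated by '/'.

2/9/4

Line 1: "loud stone": 1+1 = 2
Line 2: "hurricane heavily radiates": 3+3+3 = 9
Line 3: "high like three mouse": 1+1+1+1 = 4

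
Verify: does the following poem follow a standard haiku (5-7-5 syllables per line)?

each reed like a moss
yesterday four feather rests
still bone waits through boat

Yes

Line 1: each (1), reed (1), like (1), a (1), moss (1) → 5 ✓
Line 2: yesterday (3), four (1), feather (2), rests (1) → 7 ✓
Line 3: still (1), bone (1), waits (1), through (1), boat (1) → 5 ✓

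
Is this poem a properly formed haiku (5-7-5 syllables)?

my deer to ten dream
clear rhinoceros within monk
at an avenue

Line 1: my(1) + deer(1) + to(1) + ten(1) + dream(1) = 5 ✓
Line 2: clear(1) + rhinoceros(4) + within(2) + monk(1) = 8 (expected 7)
Line 3: at(1) + an(1) + avenue(3) = 5 ✓

No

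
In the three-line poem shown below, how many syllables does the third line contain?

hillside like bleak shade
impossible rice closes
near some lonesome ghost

5

The third line: near(1) + some(1) + lonesome(2) + ghost(1) = 5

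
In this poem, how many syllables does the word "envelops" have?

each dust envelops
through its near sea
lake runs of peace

"envelops" has 3 syllables.

3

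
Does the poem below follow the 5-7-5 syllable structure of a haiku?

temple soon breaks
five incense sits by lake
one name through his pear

No

Line 1: temple (2), soon (1), breaks (1) → 4 (expected 5)
Line 2: five (1), incense (2), sits (1), by (1), lake (1) → 6 (expected 7)
Line 3: one (1), name (1), through (1), his (1), pear (1) → 5 ✓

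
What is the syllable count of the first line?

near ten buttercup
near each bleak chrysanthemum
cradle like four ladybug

5

The first line: near(1) + ten(1) + buttercup(3) = 5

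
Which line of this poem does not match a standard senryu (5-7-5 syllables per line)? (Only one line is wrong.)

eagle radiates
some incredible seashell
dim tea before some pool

Line 3

Line 1: "eagle radiates": 2+3 = 5 ✓
Line 2: "some incredible seashell": 1+4+2 = 7 ✓
Line 3: "dim tea before some pool": 1+1+2+1+1 = 6 (expected 5)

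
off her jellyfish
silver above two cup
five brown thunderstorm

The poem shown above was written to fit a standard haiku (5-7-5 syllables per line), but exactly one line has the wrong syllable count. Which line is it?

The second line

Line 1: off(1) + her(1) + jellyfish(3) = 5 ✓
Line 2: silver(2) + above(2) + two(1) + cup(1) = 6 (expected 7)
Line 3: five(1) + brown(1) + thunderstorm(3) = 5 ✓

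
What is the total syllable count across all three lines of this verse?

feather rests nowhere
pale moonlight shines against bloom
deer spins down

Line 1: feather(2) + rests(1) + nowhere(2) = 5
Line 2: pale(1) + moonlight(2) + shines(1) + against(2) + bloom(1) = 7
Line 3: deer(1) + spins(1) + down(1) = 3
Total: 5 + 7 + 3 = 15

15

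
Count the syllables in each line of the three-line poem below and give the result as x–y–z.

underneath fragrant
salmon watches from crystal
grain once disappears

Line 1: underneath (3), fragrant (2) → 5
Line 2: salmon (2), watches (2), from (1), crystal (2) → 7
Line 3: grain (1), once (1), disappears (3) → 5

5–7–5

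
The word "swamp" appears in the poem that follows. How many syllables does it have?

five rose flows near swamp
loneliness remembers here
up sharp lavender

1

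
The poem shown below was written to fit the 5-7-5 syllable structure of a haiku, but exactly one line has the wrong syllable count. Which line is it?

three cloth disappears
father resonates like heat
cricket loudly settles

Line 3

Line 1: three (1), cloth (1), disappears (3) → 5 ✓
Line 2: father (2), resonates (3), like (1), heat (1) → 7 ✓
Line 3: cricket (2), loudly (2), settles (2) → 6 (expected 5)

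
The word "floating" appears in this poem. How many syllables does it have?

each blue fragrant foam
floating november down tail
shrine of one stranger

2

"floating" has 2 syllables.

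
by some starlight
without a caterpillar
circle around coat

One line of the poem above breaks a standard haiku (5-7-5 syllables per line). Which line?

Line 1

Line 1: by (1), some (1), starlight (2) → 4 (expected 5)
Line 2: without (2), a (1), caterpillar (4) → 7 ✓
Line 3: circle (2), around (2), coat (1) → 5 ✓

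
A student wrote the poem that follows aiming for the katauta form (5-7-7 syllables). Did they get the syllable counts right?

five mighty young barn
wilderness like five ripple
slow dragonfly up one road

Line 1: five(1) + mighty(2) + young(1) + barn(1) = 5 ✓
Line 2: wilderness(3) + like(1) + five(1) + ripple(2) = 7 ✓
Line 3: slow(1) + dragonfly(3) + up(1) + one(1) + road(1) = 7 ✓

Yes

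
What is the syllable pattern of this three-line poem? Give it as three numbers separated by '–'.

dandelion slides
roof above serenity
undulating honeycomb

Line 1: dandelion(4) + slides(1) = 5
Line 2: roof(1) + above(2) + serenity(4) = 7
Line 3: undulating(4) + honeycomb(3) = 7

5–7–7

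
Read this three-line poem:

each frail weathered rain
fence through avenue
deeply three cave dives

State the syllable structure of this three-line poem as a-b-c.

5-5-5

Line 1: each (1), frail (1), weathered (2), rain (1) → 5
Line 2: fence (1), through (1), avenue (3) → 5
Line 3: deeply (2), three (1), cave (1), dives (1) → 5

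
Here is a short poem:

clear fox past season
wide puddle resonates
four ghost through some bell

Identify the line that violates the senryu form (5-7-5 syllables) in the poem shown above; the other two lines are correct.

Line 2

Line 1: clear(1) + fox(1) + past(1) + season(2) = 5 ✓
Line 2: wide(1) + puddle(2) + resonates(3) = 6 (expected 7)
Line 3: four(1) + ghost(1) + through(1) + some(1) + bell(1) = 5 ✓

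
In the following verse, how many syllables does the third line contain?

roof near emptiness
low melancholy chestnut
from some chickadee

The third line: from(1) + some(1) + chickadee(3) = 5

5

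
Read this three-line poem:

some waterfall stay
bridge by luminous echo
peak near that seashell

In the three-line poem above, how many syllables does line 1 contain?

5

Line 1: some(1) + waterfall(3) + stay(1) = 5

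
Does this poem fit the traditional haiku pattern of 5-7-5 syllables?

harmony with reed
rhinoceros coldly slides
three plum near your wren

Line 1: harmony (3), with (1), reed (1) → 5 ✓
Line 2: rhinoceros (4), coldly (2), slides (1) → 7 ✓
Line 3: three (1), plum (1), near (1), your (1), wren (1) → 5 ✓

Yes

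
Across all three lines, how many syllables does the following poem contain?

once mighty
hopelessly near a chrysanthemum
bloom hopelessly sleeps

Line 1: once (1), mighty (2) → 3
Line 2: hopelessly (3), near (1), a (1), chrysanthemum (4) → 9
Line 3: bloom (1), hopelessly (3), sleeps (1) → 5
Total: 3 + 9 + 5 = 17

17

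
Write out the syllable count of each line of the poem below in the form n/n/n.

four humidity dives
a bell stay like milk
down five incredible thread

Line 1: four (1), humidity (4), dives (1) → 6
Line 2: a (1), bell (1), stay (1), like (1), milk (1) → 5
Line 3: down (1), five (1), incredible (4), thread (1) → 7

6/5/7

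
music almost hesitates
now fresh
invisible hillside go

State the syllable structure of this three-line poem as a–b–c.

Line 1: music (2), almost (2), hesitates (3) → 7
Line 2: now (1), fresh (1) → 2
Line 3: invisible (4), hillside (2), go (1) → 7

7–2–7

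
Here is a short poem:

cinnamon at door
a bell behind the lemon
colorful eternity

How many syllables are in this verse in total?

Line 1: cinnamon(3) + at(1) + door(1) = 5
Line 2: a(1) + bell(1) + behind(2) + the(1) + lemon(2) = 7
Line 3: colorful(3) + eternity(4) = 7
Total: 5 + 7 + 7 = 19

19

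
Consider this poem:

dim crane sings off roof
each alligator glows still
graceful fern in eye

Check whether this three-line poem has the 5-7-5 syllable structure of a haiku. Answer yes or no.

Line 1: dim (1), crane (1), sings (1), off (1), roof (1) → 5 ✓
Line 2: each (1), alligator (4), glows (1), still (1) → 7 ✓
Line 3: graceful (2), fern (1), in (1), eye (1) → 5 ✓

Yes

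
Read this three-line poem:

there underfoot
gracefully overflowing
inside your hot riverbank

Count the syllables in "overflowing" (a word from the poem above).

4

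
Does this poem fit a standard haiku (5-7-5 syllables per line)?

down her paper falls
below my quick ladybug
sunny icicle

Yes

Line 1: down(1) + her(1) + paper(2) + falls(1) = 5 ✓
Line 2: below(2) + my(1) + quick(1) + ladybug(3) = 7 ✓
Line 3: sunny(2) + icicle(3) = 5 ✓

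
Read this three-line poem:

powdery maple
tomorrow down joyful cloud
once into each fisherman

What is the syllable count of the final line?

7

The final line: once(1) + into(2) + each(1) + fisherman(3) = 7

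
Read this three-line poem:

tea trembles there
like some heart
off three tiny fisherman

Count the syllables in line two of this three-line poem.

3

Line two: like (1), some (1), heart (1) → 3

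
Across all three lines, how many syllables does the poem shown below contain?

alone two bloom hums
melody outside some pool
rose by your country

Line 1: alone(2) + two(1) + bloom(1) + hums(1) = 5
Line 2: melody(3) + outside(2) + some(1) + pool(1) = 7
Line 3: rose(1) + by(1) + your(1) + country(2) = 5
Total: 5 + 7 + 5 = 17

17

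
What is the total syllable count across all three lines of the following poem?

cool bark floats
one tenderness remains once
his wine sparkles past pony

17

Line 1: cool (1), bark (1), floats (1) → 3
Line 2: one (1), tenderness (3), remains (2), once (1) → 7
Line 3: his (1), wine (1), sparkles (2), past (1), pony (2) → 7
Total: 3 + 7 + 7 = 17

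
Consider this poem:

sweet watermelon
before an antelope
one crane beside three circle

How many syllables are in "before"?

2

"before" has 2 syllables.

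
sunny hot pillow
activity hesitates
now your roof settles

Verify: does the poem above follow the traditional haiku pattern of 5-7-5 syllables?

Line 1: sunny (2), hot (1), pillow (2) → 5 ✓
Line 2: activity (4), hesitates (3) → 7 ✓
Line 3: now (1), your (1), roof (1), settles (2) → 5 ✓

Yes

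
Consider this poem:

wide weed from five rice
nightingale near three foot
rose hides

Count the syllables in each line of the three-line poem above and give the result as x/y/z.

5/6/2

Line 1: wide (1), weed (1), from (1), five (1), rice (1) → 5
Line 2: nightingale (3), near (1), three (1), foot (1) → 6
Line 3: rose (1), hides (1) → 2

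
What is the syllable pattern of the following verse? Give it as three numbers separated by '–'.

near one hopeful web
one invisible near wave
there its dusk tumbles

Line 1: near (1), one (1), hopeful (2), web (1) → 5
Line 2: one (1), invisible (4), near (1), wave (1) → 7
Line 3: there (1), its (1), dusk (1), tumbles (2) → 5

5–7–5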